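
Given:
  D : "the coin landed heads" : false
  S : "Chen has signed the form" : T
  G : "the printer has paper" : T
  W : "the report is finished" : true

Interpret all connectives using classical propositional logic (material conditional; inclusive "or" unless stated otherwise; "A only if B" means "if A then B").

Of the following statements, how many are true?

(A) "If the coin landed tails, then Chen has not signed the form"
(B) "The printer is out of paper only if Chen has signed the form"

1

(A): This is ¬D → ¬S.

¬D = ¬F = T
¬S = ¬T = F
¬D → ¬S = T → F = F
So (A) is false.

(B): In symbols: ¬G → S

¬G = ¬T = F
¬G → S = F → T = T
Thus (B) is true.

True statements: 1.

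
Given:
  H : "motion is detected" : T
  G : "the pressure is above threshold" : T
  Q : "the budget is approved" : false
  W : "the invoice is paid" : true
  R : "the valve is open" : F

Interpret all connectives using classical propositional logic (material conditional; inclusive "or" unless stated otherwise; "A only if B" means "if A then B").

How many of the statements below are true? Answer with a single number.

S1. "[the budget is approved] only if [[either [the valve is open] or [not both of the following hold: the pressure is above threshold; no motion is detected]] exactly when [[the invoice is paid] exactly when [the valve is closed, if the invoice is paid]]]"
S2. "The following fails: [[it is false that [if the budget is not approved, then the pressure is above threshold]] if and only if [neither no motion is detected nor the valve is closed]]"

1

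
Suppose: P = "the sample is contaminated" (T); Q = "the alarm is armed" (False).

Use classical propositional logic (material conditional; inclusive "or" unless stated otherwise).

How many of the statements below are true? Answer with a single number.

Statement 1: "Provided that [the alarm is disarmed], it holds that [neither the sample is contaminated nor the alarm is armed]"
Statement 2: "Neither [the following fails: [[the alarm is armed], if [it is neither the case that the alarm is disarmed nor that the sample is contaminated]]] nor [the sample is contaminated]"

0

Statement 1: Formalization: ~Q -> (P nor Q)

~Q = ~F = T
P nor Q = T nor F = F
~Q -> (P nor Q) = T -> F = F
Hence Statement 1 is false.

Statement 2: In symbols: ~((~Q nor P) -> Q) nor P

~Q = ~F = T
~Q nor P = T nor T = F
(~Q nor P) -> Q = F -> F = T
~((~Q nor P) -> Q) = ~T = F
~((~Q nor P) -> Q) nor P = F nor T = F
Thus Statement 2 is false.

True statements: 0 (none).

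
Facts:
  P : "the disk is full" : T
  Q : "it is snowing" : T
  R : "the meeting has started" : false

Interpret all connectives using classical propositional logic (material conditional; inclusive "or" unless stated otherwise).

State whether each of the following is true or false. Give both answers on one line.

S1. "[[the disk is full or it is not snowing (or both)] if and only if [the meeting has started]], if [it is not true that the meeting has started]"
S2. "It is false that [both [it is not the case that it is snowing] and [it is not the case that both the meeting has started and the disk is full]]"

S1: Parsed as not R -> ((P or not Q) iff R)

not R = not False = True
not Q = not True = False
P or not Q = True or False = True
(P or not Q) iff R = True iff False = False
not R -> ((P or not Q) iff R) = True -> False = False
So S1 is false.

S2: Parsed as not (not Q and (R nand P))

not Q = not True = False
R nand P = False nand True = True
not Q and (R nand P) = False and True = False
not (not Q and (R nand P)) = not False = True
Thus S2 is true.

S1 false / S2 true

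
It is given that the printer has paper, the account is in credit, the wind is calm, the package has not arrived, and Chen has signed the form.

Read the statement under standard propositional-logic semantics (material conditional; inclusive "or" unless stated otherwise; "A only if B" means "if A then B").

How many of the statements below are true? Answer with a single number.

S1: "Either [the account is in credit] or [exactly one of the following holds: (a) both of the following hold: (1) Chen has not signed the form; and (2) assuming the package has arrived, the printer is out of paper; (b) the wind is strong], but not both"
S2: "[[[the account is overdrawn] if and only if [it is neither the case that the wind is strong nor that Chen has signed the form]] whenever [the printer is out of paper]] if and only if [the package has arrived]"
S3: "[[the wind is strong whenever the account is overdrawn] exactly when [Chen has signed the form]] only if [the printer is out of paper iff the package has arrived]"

2

Let H = "the account is overdrawn" (False), L = "Chen has signed the form" (True), N = "the package has arrived" (False), K = "the printer has paper" (True), V = "the wind is strong" (False).

S1: This is not H xor ((not L and (N -> not K)) xor V).

not H = not False = True
not L = not True = False
not K = not True = False
N -> not K = False -> False = True
not L and (N -> not K) = False and True = False
(not L and (N -> not K)) xor V = False xor False = False
not H xor ((not L and (N -> not K)) xor V) = True xor False = True
So S1 is true.

S2: In symbols: (not K -> (H iff (V nor L))) iff N

not K = not True = False
V nor L = False nor True = False
H iff (V nor L) = False iff False = True
not K -> (H iff (V nor L)) = False -> True = True
(not K -> (H iff (V nor L))) iff N = True iff False = False
Thus S2 is false.

S3: Parsed as ((H -> V) iff L) -> (not K iff N)

H -> V = False -> False = True
(H -> V) iff L = True iff True = True
not K = not True = False
not K iff N = False iff False = True
((H -> V) iff L) -> (not K iff N) = True -> True = True
Thus S3 is true.

2 of the 3 statements are true (S1, S3).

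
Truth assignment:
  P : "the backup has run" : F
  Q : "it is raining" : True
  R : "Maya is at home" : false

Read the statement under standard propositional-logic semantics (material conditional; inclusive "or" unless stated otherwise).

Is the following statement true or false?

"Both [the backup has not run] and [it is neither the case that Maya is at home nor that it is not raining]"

Values: P=F, R=F, Q=T.
Formalization: ¬P ∧ (R ↓ ¬Q)

¬P = ¬F = T
¬Q = ¬T = F
R ↓ ¬Q = F ↓ F = T
¬P ∧ (R ↓ ¬Q) = T ∧ T = T

True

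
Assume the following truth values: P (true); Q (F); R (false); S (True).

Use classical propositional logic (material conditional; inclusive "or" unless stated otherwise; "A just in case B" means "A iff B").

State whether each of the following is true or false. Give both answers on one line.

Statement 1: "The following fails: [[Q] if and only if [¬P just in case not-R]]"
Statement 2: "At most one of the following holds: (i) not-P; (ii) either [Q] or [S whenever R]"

Statement 1 false, Statement 2 true

Statement 1: Formalization: not (Q iff (not P iff not R))

not P = not True = False
not R = not False = True
not P iff not R = False iff True = False
Q iff (not P iff not R) = False iff False = True
not (Q iff (not P iff not R)) = not True = False
Thus Statement 1 is false.

Statement 2: Parsed as not P nand (Q or (R -> S))

not P = not True = False
R -> S = False -> True = True
Q or (R -> S) = False or True = True
not P nand (Q or (R -> S)) = False nand True = True
Thus Statement 2 is true.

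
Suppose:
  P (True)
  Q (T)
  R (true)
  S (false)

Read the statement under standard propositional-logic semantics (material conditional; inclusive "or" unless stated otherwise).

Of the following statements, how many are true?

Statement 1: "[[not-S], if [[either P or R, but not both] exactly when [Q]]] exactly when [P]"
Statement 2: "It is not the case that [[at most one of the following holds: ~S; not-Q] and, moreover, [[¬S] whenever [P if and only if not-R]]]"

Statement 1: Parsed as (((P xor R) <-> Q) -> ~S) <-> P

P xor R = T xor T = F
(P xor R) <-> Q = F <-> T = F
~S = ~F = T
((P xor R) <-> Q) -> ~S = F -> T = T
(((P xor R) <-> Q) -> ~S) <-> P = T <-> T = T
Hence Statement 1 is true.

Statement 2: Parsed as ~((~S nand ~Q) & ((P <-> ~R) -> ~S))

~S = ~F = T
~Q = ~T = F
~S nand ~Q = T nand F = T
~R = ~T = F
P <-> ~R = T <-> F = F
~S = ~F = T
(P <-> ~R) -> ~S = F -> T = T
(~S nand ~Q) & ((P <-> ~R) -> ~S) = T & T = T
~((~S nand ~Q) & ((P <-> ~R) -> ~S)) = ~T = F
So Statement 2 is false.

True statements: 1.

1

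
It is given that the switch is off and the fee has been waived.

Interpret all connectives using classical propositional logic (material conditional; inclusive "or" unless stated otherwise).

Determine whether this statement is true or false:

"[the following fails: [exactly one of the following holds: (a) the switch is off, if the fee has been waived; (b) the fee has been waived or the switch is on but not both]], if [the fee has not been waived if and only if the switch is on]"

true

Let Q = "the fee has been waived" (T), P = "the switch is on" (F).
Parsed as (~Q <-> P) -> ~((Q -> ~P) xor (Q xor P))

~Q = ~T = F
~Q <-> P = F <-> F = T
~P = ~F = T
Q -> ~P = T -> T = T
Q xor P = T xor F = T
(Q -> ~P) xor (Q xor P) = T xor T = F
~((Q -> ~P) xor (Q xor P)) = ~F = T
(~Q <-> P) -> ~((Q -> ~P) xor (Q xor P)) = T -> T = T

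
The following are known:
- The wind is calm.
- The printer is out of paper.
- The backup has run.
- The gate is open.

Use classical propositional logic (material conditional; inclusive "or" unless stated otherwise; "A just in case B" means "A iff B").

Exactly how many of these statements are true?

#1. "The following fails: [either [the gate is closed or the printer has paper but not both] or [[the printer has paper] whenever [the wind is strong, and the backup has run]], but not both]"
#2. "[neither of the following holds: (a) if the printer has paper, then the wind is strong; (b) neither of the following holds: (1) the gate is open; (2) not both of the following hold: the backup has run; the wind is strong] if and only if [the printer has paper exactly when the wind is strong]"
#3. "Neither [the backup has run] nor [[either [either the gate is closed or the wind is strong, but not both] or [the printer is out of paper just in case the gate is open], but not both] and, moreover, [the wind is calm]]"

0

Let S = "the gate is open" (T), Q = "the printer has paper" (F), P = "the wind is strong" (F), R = "the backup has run" (T).

#1: This is ~((~S xor Q) xor ((P & R) -> Q)).

~S = ~T = F
~S xor Q = F xor F = F
P & R = F & T = F
(P & R) -> Q = F -> F = T
(~S xor Q) xor ((P & R) -> Q) = F xor T = T
~((~S xor Q) xor ((P & R) -> Q)) = ~T = F
Hence #1 is false.

#2: Formalization: ((Q -> P) nor (S nor (R nand P))) <-> (Q <-> P)

Q -> P = F -> F = T
R nand P = T nand F = T
S nor (R nand P) = T nor T = F
(Q -> P) nor (S nor (R nand P)) = T nor F = F
Q <-> P = F <-> F = T
((Q -> P) nor (S nor (R nand P))) <-> (Q <-> P) = F <-> T = F
Thus #2 is false.

#3: Formalization: R nor (((~S xor P) xor (~Q <-> S)) & ~P)

~S = ~T = F
~S xor P = F xor F = F
~Q = ~F = T
~Q <-> S = T <-> T = T
(~S xor P) xor (~Q <-> S) = F xor T = T
~P = ~F = T
((~S xor P) xor (~Q <-> S)) & ~P = T & T = T
R nor (((~S xor P) xor (~Q <-> S)) & ~P) = T nor T = F
Hence #3 is false.

0 of the 3 statements are true (none).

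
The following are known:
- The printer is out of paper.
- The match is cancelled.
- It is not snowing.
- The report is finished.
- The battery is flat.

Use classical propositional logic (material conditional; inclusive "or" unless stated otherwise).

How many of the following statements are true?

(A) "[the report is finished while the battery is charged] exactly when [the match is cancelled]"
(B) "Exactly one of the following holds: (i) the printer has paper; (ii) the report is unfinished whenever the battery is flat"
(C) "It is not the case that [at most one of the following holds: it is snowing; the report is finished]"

0

Let S = "the report is finished" (T), U = "the battery is charged" (F), Q = "the match is cancelled" (T), P = "the printer has paper" (F), R = "it is snowing" (F).

(A): This is (S & U) <-> Q.

S & U = T & F = F
(S & U) <-> Q = F <-> T = F
So (A) is false.

(B): Formalization: P xor (~U -> ~S)

~U = ~F = T
~S = ~T = F
~U -> ~S = T -> F = F
P xor (~U -> ~S) = F xor F = F
Hence (B) is false.

(C): Formalization: ~(R nand S)

R nand S = F nand T = T
~(R nand S) = ~T = F
So (C) is false.

Count: 0.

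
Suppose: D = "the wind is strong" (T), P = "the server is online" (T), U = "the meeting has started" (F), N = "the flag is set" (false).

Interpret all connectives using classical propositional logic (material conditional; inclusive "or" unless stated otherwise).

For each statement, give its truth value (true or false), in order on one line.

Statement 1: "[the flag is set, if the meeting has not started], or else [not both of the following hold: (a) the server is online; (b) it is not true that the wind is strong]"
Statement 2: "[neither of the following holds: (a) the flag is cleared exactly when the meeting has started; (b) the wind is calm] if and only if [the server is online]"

Statement 1 true; Statement 2 true

Statement 1: In symbols: (not U -> N) or (P nand not D)

not U = not False = True
not U -> N = True -> False = False
not D = not True = False
P nand not D = True nand False = True
(not U -> N) or (P nand not D) = False or True = True
Thus Statement 1 is true.

Statement 2: Formalization: ((not N iff U) nor not D) iff P

not N = not False = True
not N iff U = True iff False = False
not D = not True = False
(not N iff U) nor not D = False nor False = True
((not N iff U) nor not D) iff P = True iff True = True
Thus Statement 2 is true.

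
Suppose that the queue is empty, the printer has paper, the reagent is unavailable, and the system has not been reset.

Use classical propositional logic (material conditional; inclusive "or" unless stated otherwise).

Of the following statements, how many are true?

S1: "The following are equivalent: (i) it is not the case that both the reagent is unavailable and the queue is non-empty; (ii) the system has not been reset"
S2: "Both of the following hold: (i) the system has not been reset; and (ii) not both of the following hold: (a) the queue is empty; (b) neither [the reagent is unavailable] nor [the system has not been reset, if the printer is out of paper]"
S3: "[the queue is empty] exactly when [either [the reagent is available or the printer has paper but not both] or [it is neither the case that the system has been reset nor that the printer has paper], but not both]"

Let R = "the reagent is available" (False), P = "the queue is empty" (True), S = "the system has been reset" (False), Q = "the printer has paper" (True).

S1: Formalization: (not R nand not P) iff not S

not R = not False = True
not P = not True = False
not R nand not P = True nand False = True
not S = not False = True
(not R nand not P) iff not S = True iff True = True
So S1 is true.

S2: In symbols: not S and (P nand (not R nor (not Q -> not S)))

not S = not False = True
not R = not False = True
not Q = not True = False
not S = not False = True
not Q -> not S = False -> True = True
not R nor (not Q -> not S) = True nor True = False
P nand (not R nor (not Q -> not S)) = True nand False = True
not S and (P nand (not R nor (not Q -> not S))) = True and True = True
Thus S2 is true.

S3: This is P iff ((R xor Q) xor (S nor Q)).

R xor Q = False xor True = True
S nor Q = False nor True = False
(R xor Q) xor (S nor Q) = True xor False = True
P iff ((R xor Q) xor (S nor Q)) = True iff True = True
Thus S3 is true.

True statements: 3 (S1, S2, S3).

3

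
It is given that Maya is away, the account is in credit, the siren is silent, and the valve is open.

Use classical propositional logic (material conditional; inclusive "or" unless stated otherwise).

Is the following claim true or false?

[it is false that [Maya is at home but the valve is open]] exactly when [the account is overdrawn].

Let P = "Maya is at home" (F), S = "the valve is open" (T), Q = "the account is overdrawn" (F).
This is ¬(P ∧ S) ↔ Q.

P ∧ S = F ∧ T = F
¬(P ∧ S) = ¬F = T
¬(P ∧ S) ↔ Q = T ↔ F = F

False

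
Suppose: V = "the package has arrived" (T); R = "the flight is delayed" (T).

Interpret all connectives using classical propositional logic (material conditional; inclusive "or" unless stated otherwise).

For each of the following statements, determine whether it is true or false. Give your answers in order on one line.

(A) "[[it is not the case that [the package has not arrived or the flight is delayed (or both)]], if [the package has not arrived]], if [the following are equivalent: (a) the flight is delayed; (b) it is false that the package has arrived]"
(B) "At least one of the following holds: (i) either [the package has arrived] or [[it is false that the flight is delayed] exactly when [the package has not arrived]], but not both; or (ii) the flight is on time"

(A): Formalization: (R iff not V) -> (not V -> not (not V or R))

not V = not True = False
R iff not V = True iff False = False
not V = not True = False
not V = not True = False
not V or R = False or True = True
not (not V or R) = not True = False
not V -> not (not V or R) = False -> False = True
(R iff not V) -> (not V -> not (not V or R)) = False -> True = True
Hence (A) is true.

(B): This is (V xor (not R iff not V)) or not R.

not R = not True = False
not V = not True = False
not R iff not V = False iff False = True
V xor (not R iff not V) = True xor True = False
not R = not True = False
(V xor (not R iff not V)) or not R = False or False = False
So (B) is false.

(A) true / (B) false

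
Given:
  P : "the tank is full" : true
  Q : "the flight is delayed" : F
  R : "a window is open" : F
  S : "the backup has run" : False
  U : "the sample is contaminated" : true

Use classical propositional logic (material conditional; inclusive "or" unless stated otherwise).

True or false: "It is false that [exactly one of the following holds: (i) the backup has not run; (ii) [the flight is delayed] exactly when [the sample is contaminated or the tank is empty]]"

In symbols: ~(~S xor (Q <-> (U | ~P)))

~S = ~F = T
~P = ~T = F
U | ~P = T | F = T
Q <-> (U | ~P) = F <-> T = F
~S xor (Q <-> (U | ~P)) = T xor F = T
~(~S xor (Q <-> (U | ~P))) = ~T = F

false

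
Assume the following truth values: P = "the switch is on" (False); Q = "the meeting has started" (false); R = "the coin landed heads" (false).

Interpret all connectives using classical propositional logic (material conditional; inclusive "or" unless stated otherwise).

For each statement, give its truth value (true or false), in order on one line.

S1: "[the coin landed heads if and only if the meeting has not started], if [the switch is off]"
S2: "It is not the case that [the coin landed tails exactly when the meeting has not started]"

S1 false, S2 false

S1: This is not P -> (R iff not Q).

not P = not False = True
not Q = not False = True
R iff not Q = False iff True = False
not P -> (R iff not Q) = True -> False = False
Hence S1 is false.

S2: Formalization: not (not R iff not Q)

not R = not False = True
not Q = not False = True
not R iff not Q = True iff True = True
not (not R iff not Q) = not True = False
Hence S2 is false.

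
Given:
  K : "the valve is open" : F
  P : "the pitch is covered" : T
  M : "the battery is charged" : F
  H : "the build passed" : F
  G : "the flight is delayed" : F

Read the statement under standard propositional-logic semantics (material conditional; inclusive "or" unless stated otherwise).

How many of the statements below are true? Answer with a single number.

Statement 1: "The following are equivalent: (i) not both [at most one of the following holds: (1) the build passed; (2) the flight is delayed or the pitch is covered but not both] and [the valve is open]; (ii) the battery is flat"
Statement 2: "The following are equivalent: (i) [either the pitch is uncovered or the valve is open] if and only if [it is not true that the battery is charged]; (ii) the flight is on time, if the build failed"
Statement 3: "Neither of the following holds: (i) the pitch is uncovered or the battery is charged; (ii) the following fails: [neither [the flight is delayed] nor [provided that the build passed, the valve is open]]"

Statement 1: Parsed as ((H nand (G xor P)) nand K) iff not M

G xor P = False xor True = True
H nand (G xor P) = False nand True = True
(H nand (G xor P)) nand K = True nand False = True
not M = not False = True
((H nand (G xor P)) nand K) iff not M = True iff True = True
So Statement 1 is true.

Statement 2: Formalization: ((not P or K) iff not M) iff (not H -> not G)

not P = not True = False
not P or K = False or False = False
not M = not False = True
(not P or K) iff not M = False iff True = False
not H = not False = True
not G = not False = True
not H -> not G = True -> True = True
((not P or K) iff not M) iff (not H -> not G) = False iff True = False
So Statement 2 is false.

Statement 3: Parsed as (not P or M) nor not (G nor (H -> K))

not P = not True = False
not P or M = False or False = False
H -> K = False -> False = True
G nor (H -> K) = False nor True = False
not (G nor (H -> K)) = not False = True
(not P or M) nor not (G nor (H -> K)) = False nor True = False
So Statement 3 is false.

True statements: 1.

1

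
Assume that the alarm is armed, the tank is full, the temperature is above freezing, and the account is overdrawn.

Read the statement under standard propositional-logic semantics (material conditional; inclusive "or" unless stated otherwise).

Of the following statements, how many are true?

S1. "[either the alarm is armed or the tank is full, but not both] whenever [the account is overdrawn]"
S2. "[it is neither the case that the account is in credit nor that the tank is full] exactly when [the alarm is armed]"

0

Let S = "the account is overdrawn" (T), P = "the alarm is armed" (T), Q = "the tank is full" (T).

S1: Parsed as S → (P ⊕ Q)

P ⊕ Q = T ⊕ T = F
S → (P ⊕ Q) = T → F = F
Hence S1 is false.

S2: Formalization: (¬S ↓ Q) ↔ P

¬S = ¬T = F
¬S ↓ Q = F ↓ T = F
(¬S ↓ Q) ↔ P = F ↔ T = F
Hence S2 is false.

0 of the 2 statements are true (none).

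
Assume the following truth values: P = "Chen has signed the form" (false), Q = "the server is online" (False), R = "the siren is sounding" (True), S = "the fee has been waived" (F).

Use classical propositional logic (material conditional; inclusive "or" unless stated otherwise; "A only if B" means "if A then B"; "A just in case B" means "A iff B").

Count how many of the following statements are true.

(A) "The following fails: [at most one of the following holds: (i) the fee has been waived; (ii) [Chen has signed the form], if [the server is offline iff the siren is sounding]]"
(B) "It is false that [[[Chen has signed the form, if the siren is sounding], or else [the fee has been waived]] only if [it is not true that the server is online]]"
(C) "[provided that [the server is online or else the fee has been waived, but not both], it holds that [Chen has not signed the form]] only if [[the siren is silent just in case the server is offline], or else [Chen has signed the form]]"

0

(A): Formalization: ¬(S ↑ ((¬Q ↔ R) → P))

¬Q = ¬F = T
¬Q ↔ R = T ↔ T = T
(¬Q ↔ R) → P = T → F = F
S ↑ ((¬Q ↔ R) → P) = F ↑ F = T
¬(S ↑ ((¬Q ↔ R) → P)) = ¬T = F
Thus (A) is false.

(B): Parsed as ¬(((R → P) ∨ S) → ¬Q)

R → P = T → F = F
(R → P) ∨ S = F ∨ F = F
¬Q = ¬F = T
((R → P) ∨ S) → ¬Q = F → T = T
¬(((R → P) ∨ S) → ¬Q) = ¬T = F
Hence (B) is false.

(C): In symbols: ((Q ⊕ S) → ¬P) → ((¬R ↔ ¬Q) ∨ P)

Q ⊕ S = F ⊕ F = F
¬P = ¬F = T
(Q ⊕ S) → ¬P = F → T = T
¬R = ¬T = F
¬Q = ¬F = T
¬R ↔ ¬Q = F ↔ T = F
(¬R ↔ ¬Q) ∨ P = F ∨ F = F
((Q ⊕ S) → ¬P) → ((¬R ↔ ¬Q) ∨ P) = T → F = F
Hence (C) is false.

True statements: 0 (none).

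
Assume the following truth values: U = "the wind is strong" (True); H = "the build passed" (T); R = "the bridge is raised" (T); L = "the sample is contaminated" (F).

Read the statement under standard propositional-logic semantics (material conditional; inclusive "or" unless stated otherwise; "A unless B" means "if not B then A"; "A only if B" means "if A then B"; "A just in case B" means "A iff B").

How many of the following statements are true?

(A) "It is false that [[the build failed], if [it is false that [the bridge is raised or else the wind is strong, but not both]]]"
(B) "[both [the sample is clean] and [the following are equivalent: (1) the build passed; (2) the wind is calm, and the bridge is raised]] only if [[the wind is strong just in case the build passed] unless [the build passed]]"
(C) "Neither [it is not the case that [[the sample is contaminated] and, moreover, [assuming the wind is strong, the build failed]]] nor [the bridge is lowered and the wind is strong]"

2

(A): Parsed as ¬(¬(R ⊕ U) → ¬H)

R ⊕ U = T ⊕ T = F
¬(R ⊕ U) = ¬F = T
¬H = ¬T = F
¬(R ⊕ U) → ¬H = T → F = F
¬(¬(R ⊕ U) → ¬H) = ¬F = T
Thus (A) is true.

(B): Parsed as (¬L ∧ (H ↔ (¬U ∧ R))) → ((U ↔ H) ∨ H)

¬L = ¬F = T
¬U = ¬T = F
¬U ∧ R = F ∧ T = F
H ↔ (¬U ∧ R) = T ↔ F = F
¬L ∧ (H ↔ (¬U ∧ R)) = T ∧ F = F
U ↔ H = T ↔ T = T
(U ↔ H) ∨ H = T ∨ T = T
(¬L ∧ (H ↔ (¬U ∧ R))) → ((U ↔ H) ∨ H) = F → T = T
So (B) is true.

(C): Parsed as ¬(L ∧ (U → ¬H)) ↓ (¬R ∧ U)

¬H = ¬T = F
U → ¬H = T → F = F
L ∧ (U → ¬H) = F ∧ F = F
¬(L ∧ (U → ¬H)) = ¬F = T
¬R = ¬T = F
¬R ∧ U = F ∧ T = F
¬(L ∧ (U → ¬H)) ↓ (¬R ∧ U) = T ↓ F = F
Thus (C) is false.

Count: 2.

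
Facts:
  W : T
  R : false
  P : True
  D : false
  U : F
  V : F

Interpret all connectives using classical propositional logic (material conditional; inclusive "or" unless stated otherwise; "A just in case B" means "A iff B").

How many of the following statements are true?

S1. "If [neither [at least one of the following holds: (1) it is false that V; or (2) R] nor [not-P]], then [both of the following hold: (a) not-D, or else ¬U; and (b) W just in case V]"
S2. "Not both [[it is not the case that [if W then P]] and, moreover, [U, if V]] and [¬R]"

S1: Formalization: ((not V or R) nor not P) -> ((not D or not U) and (W iff V))

not V = not False = True
not V or R = True or False = True
not P = not True = False
(not V or R) nor not P = True nor False = False
not D = not False = True
not U = not False = True
not D or not U = True or True = True
W iff V = True iff False = False
(not D or not U) and (W iff V) = True and False = False
((not V or R) nor not P) -> ((not D or not U) and (W iff V)) = False -> False = True
Hence S1 is true.

S2: Parsed as (not (W -> P) and (V -> U)) nand not R

W -> P = True -> True = True
not (W -> P) = not True = False
V -> U = False -> False = True
not (W -> P) and (V -> U) = False and True = False
not R = not False = True
(not (W -> P) and (V -> U)) nand not R = False nand True = True
Thus S2 is true.

Count: 2.

2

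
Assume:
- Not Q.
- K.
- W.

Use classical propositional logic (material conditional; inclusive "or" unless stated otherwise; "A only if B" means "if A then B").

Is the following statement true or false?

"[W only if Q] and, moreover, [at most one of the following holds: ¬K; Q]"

False

This is (W → Q) ∧ (¬K ↑ Q).

W → Q = T → F = F
¬K = ¬T = F
¬K ↑ Q = F ↑ F = T
(W → Q) ∧ (¬K ↑ Q) = F ∧ T = F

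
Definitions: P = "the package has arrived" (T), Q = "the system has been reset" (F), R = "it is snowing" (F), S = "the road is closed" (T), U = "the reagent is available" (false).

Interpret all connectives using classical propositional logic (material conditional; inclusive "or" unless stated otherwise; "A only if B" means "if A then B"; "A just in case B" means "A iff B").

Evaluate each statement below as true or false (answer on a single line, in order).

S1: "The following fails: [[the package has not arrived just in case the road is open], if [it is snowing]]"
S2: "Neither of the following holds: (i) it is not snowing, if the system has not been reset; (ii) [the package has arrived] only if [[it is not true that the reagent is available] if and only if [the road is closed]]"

S1 F; S2 F

S1: Parsed as not (R -> (not P iff not S))

not P = not True = False
not S = not True = False
not P iff not S = False iff False = True
R -> (not P iff not S) = False -> True = True
not (R -> (not P iff not S)) = not True = False
So S1 is false.

S2: Parsed as (not Q -> not R) nor (P -> (not U iff S))

not Q = not False = True
not R = not False = True
not Q -> not R = True -> True = True
not U = not False = True
not U iff S = True iff True = True
P -> (not U iff S) = True -> True = True
(not Q -> not R) nor (P -> (not U iff S)) = True nor True = False
Hence S2 is false.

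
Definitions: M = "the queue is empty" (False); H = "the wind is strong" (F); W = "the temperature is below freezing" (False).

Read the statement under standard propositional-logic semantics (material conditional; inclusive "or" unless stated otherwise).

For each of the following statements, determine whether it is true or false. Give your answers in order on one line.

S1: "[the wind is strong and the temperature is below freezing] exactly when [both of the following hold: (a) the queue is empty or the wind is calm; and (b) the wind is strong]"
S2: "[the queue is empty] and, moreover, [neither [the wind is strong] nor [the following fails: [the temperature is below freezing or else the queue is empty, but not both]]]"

S1 true; S2 false

S1: Parsed as (H and W) iff ((M or not H) and H)

H and W = False and False = False
not H = not False = True
M or not H = False or True = True
(M or not H) and H = True and False = False
(H and W) iff ((M or not H) and H) = False iff False = True
So S1 is true.

S2: Parsed as M and (H nor not (W xor M))

W xor M = False xor False = False
not (W xor M) = not False = True
H nor not (W xor M) = False nor True = False
M and (H nor not (W xor M)) = False and False = False
Thus S2 is false.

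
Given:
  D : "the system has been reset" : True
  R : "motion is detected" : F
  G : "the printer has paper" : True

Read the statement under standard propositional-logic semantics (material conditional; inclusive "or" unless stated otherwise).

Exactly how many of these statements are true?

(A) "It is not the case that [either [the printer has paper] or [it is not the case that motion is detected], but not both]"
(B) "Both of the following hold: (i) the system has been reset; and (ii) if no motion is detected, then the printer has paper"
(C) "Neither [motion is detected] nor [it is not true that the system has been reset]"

3

(A): Formalization: ~(G xor ~R)

~R = ~F = T
G xor ~R = T xor T = F
~(G xor ~R) = ~F = T
Hence (A) is true.

(B): This is D & (~R -> G).

~R = ~F = T
~R -> G = T -> T = T
D & (~R -> G) = T & T = T
So (B) is true.

(C): This is R nor ~D.

~D = ~T = F
R nor ~D = F nor F = T
So (C) is true.

3 of the 3 statements are true ((A), (B), (C)).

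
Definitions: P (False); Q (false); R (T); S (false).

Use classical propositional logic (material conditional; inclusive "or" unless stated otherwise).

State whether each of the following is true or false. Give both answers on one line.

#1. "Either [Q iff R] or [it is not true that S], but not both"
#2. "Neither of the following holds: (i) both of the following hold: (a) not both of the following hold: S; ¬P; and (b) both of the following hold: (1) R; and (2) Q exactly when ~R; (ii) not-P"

#1: In symbols: (Q <-> R) xor ~S

Q <-> R = F <-> T = F
~S = ~F = T
(Q <-> R) xor ~S = F xor T = T
Hence #1 is true.

#2: Parsed as ((S nand ~P) & (R & (Q <-> ~R))) nor ~P

~P = ~F = T
S nand ~P = F nand T = T
~R = ~T = F
Q <-> ~R = F <-> F = T
R & (Q <-> ~R) = T & T = T
(S nand ~P) & (R & (Q <-> ~R)) = T & T = T
~P = ~F = T
((S nand ~P) & (R & (Q <-> ~R))) nor ~P = T nor T = F
Hence #2 is false.

#1 True / #2 False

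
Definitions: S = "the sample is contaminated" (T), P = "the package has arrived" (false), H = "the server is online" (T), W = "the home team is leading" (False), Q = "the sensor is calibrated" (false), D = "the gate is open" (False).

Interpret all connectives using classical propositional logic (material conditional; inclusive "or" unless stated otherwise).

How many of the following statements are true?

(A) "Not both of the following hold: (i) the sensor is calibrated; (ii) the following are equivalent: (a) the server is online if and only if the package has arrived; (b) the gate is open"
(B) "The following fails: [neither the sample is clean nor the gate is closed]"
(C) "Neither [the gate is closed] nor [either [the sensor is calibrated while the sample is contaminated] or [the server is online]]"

2

(A): This is Q nand ((H iff P) iff D).

H iff P = True iff False = False
(H iff P) iff D = False iff False = True
Q nand ((H iff P) iff D) = False nand True = True
Thus (A) is true.

(B): This is not (not S nor not D).

not S = not True = False
not D = not False = True
not S nor not D = False nor True = False
not (not S nor not D) = not False = True
Hence (B) is true.

(C): Formalization: not D nor ((Q and S) or H)

not D = not False = True
Q and S = False and True = False
(Q and S) or H = False or True = True
not D nor ((Q and S) or H) = True nor True = False
Hence (C) is false.

2 of the 3 statements are true.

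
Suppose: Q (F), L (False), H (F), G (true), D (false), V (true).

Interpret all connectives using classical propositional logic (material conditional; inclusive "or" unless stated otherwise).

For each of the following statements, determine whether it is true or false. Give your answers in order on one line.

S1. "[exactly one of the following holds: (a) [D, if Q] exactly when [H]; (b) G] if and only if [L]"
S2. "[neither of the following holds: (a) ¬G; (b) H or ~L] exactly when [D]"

S1 false / S2 true

S1: Formalization: (((Q -> D) iff H) xor G) iff L

Q -> D = False -> False = True
(Q -> D) iff H = True iff False = False
((Q -> D) iff H) xor G = False xor True = True
(((Q -> D) iff H) xor G) iff L = True iff False = False
So S1 is false.

S2: Formalization: (not G nor (H or not L)) iff D

not G = not True = False
not L = not False = True
H or not L = False or True = True
not G nor (H or not L) = False nor True = False
(not G nor (H or not L)) iff D = False iff False = True
So S2 is true.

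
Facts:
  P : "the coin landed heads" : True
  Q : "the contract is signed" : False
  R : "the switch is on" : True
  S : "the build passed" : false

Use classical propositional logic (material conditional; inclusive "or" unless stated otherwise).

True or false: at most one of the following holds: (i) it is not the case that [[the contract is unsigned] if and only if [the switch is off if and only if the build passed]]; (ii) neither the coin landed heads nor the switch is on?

In symbols: not (not Q iff (not R iff S)) nand (P nor R)

not Q = not False = True
not R = not True = False
not R iff S = False iff False = True
not Q iff (not R iff S) = True iff True = True
not (not Q iff (not R iff S)) = not True = False
P nor R = True nor True = False
not (not Q iff (not R iff S)) nand (P nor R) = False nand False = True

True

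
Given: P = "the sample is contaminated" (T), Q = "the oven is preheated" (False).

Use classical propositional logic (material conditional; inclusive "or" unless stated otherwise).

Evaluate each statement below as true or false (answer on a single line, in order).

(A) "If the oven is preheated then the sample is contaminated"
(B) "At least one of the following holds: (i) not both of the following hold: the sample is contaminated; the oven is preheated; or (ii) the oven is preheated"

(A) T, (B) T

(A): This is Q -> P.

Q -> P = False -> True = True
So (A) is true.

(B): In symbols: (P nand Q) or Q

P nand Q = True nand False = True
(P nand Q) or Q = True or False = True
Thus (B) is true.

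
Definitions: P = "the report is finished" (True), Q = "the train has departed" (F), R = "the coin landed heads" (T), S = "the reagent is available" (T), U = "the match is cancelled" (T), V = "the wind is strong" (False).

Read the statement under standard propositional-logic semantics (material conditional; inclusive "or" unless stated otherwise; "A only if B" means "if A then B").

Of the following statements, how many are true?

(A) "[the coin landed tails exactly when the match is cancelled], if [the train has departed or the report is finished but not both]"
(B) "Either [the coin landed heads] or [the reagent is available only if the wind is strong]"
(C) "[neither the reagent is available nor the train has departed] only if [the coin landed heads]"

2

(A): This is (Q xor P) -> (~R <-> U).

Q xor P = F xor T = T
~R = ~T = F
~R <-> U = F <-> T = F
(Q xor P) -> (~R <-> U) = T -> F = F
So (A) is false.

(B): This is R | (S -> V).

S -> V = T -> F = F
R | (S -> V) = T | F = T
Hence (B) is true.

(C): Formalization: (S nor Q) -> R

S nor Q = T nor F = F
(S nor Q) -> R = F -> T = T
Thus (C) is true.

Count: 2.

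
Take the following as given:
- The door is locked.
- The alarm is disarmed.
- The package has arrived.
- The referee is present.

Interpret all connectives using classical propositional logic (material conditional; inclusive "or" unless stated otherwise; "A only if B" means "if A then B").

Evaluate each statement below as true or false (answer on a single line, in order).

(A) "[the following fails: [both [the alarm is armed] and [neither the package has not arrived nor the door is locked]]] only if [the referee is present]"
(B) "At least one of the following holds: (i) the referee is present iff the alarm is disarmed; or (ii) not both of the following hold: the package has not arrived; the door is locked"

Let Q = "the alarm is armed" (False), R = "the package has arrived" (True), P = "the door is locked" (True), S = "the referee is present" (True).

(A): This is not (Q and (not R nor P)) -> S.

not R = not True = False
not R nor P = False nor True = False
Q and (not R nor P) = False and False = False
not (Q and (not R nor P)) = not False = True
not (Q and (not R nor P)) -> S = True -> True = True
Thus (A) is true.

(B): In symbols: (S iff not Q) or (not R nand P)

not Q = not False = True
S iff not Q = True iff True = True
not R = not True = False
not R nand P = False nand True = True
(S iff not Q) or (not R nand P) = True or True = True
Hence (B) is true.

(A) True; (B) True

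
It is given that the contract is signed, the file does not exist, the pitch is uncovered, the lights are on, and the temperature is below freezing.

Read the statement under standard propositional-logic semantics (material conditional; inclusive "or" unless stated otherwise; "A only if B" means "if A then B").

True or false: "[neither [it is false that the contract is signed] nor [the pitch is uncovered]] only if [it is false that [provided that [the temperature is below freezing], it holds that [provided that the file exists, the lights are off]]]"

The statement is true.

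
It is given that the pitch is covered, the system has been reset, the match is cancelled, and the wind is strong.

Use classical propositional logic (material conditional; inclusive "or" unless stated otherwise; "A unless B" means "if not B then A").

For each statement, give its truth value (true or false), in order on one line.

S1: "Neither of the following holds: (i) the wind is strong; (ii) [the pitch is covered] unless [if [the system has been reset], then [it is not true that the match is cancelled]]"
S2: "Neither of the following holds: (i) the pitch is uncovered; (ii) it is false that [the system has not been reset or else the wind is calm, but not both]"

S1 False; S2 False

Let S = "the wind is strong" (T), P = "the pitch is covered" (T), Q = "the system has been reset" (T), R = "the match is cancelled" (T).

S1: In symbols: S ↓ (P ∨ (Q → ¬R))

¬R = ¬T = F
Q → ¬R = T → F = F
P ∨ (Q → ¬R) = T ∨ F = T
S ↓ (P ∨ (Q → ¬R)) = T ↓ T = F
Hence S1 is false.

S2: Parsed as ¬P ↓ ¬(¬Q ⊕ ¬S)

¬P = ¬T = F
¬Q = ¬T = F
¬S = ¬T = F
¬Q ⊕ ¬S = F ⊕ F = F
¬(¬Q ⊕ ¬S) = ¬F = T
¬P ↓ ¬(¬Q ⊕ ¬S) = F ↓ T = F
So S2 is false.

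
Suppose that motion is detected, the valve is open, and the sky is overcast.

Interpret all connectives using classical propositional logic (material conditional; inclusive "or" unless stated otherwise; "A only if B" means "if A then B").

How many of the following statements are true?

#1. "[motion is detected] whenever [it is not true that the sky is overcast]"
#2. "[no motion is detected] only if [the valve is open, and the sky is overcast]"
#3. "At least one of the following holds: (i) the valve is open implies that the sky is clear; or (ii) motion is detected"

3

Let G = "the sky is overcast" (True), W = "motion is detected" (True), L = "the valve is open" (True).

#1: Parsed as not G -> W

not G = not True = False
not G -> W = False -> True = True
So #1 is true.

#2: Parsed as not W -> (L and G)

not W = not True = False
L and G = True and True = True
not W -> (L and G) = False -> True = True
Hence #2 is true.

#3: This is (L -> not G) or W.

not G = not True = False
L -> not G = True -> False = False
(L -> not G) or W = False or True = True
So #3 is true.

True statements: 3 (#1, #2, #3).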